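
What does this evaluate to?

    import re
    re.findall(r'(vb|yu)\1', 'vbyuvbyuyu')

A backreference is literal: `\1` must see the identical characters the first group matched.
With a single group, `findall` returns only what that group captured — 1 item.

['yu']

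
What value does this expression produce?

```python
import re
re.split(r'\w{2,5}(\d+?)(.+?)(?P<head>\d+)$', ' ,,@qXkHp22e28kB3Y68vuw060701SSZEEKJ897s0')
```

[' ,,@', '2', '2e28kB3Y68vuw060701SSZEEKJ897s', '0', '']

Pattern: 2 to 5 of a word character; then one or more of a digit (lazy) (captured); then one or more of any character (lazy) (captured); then one or more of a digit (captured as 'head'); then anchored at the end.
Matches to split on: at [4:41] → 'qXkHp22e28kB3Y68vuw060701SSZEEKJ897s0'.
`re.split` interleaves the captured-group text with the surrounding fragments.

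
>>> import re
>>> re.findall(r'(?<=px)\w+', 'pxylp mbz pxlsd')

The `(?=…)`/`(?<=…)` assertion just peeks at neighbouring text; it doesn't advance the match position.
Walking the string: at [2:5] → 'ylp'; at [12:15] → 'lsd'.
No capturing groups, so `findall` returns the 2 full match strings.

['ylp', 'lsd']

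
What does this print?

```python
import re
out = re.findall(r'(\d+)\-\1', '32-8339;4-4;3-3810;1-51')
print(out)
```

['4', '3']

A backreference is literal: `\1` must see the identical characters the first group matched.
Scanning left to right: at [8:11] match '4-4', group 1 = '4'; at [12:15] match '3-3', group 1 = '3'.
With a single group, `findall` returns only what that group captured — 2 items.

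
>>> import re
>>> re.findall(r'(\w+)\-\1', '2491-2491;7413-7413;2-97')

`\1` has to match the exact text group 1 already captured.
Walking the string: at [0:9] match '2491-2491', group 1 = '2491'; at [10:19] match '7413-7413', group 1 = '7413'.
Because there's exactly one group, `findall` drops the full match and keeps group 1 from each hit.

['2491', '7413']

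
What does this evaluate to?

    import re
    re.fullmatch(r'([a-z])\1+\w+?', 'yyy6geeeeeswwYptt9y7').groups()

The match spans [0:20] → 'yyy6geeeeeswwYptt9y7'.
Captured: group 1 = 'y'.

('y',)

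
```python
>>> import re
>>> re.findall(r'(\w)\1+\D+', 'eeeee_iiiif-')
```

['e']

`\1` is not a pattern — it's the concrete string captured by group 1, re-applied verbatim.
Walking the string: at [0:12] match 'eeeee_iiiif-', group 1 = 'e'.
Because there's exactly one group, `findall` drops the full match and keeps group 1 from the one hit.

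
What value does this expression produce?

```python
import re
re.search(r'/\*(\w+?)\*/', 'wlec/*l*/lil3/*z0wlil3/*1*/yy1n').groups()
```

('l',)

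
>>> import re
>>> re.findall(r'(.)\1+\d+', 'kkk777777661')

After group 1 captures some text, `\1` only succeeds where that same text appears again.
Because there's exactly one group, `findall` drops the full match and keeps group 1 from the one hit.

['k']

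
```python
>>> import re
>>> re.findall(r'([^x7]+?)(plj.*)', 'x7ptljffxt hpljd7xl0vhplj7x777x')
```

[('t h', 'pljd7xl0vhplj7x777x')]

This matches one or more of any character except [x7] (lazy) (captured); then the literal 'plj', then zero or more of any character (captured).
Matches: at [9:31] match 't hpljd7xl0vhplj7x777x', groups = ('t h', 'pljd7xl0vhplj7x777x').
`findall` packs the 2 group values into a tuple for every match.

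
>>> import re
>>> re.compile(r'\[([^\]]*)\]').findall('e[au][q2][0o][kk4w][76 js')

With a single group, `findall` returns only what that group captured — 4 items.

['au', 'q2', '0o', 'kk4w']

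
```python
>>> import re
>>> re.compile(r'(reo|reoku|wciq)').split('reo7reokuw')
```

`|` is ordered: at each position the engine commits to the first alternative that works.
Matches to split on: at [0:3] → 'reo'; at [4:7] → 'reo'.
With a capturing group present, the delimiter's captured portion is kept in the result list.

['', 'reo', '7', 'reo', 'kuw']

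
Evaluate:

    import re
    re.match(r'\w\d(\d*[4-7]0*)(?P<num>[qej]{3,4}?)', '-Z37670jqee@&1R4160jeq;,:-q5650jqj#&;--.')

None

The pattern matches a word character, then a digit; then zero or more of a digit, then a character in [4-7], then zero or more of the literal '0' (captured); then 3 to 4 of one of [qej] (lazy) (captured as 'num').
`match` is anchored at position 0; if the pattern doesn't fit there, it returns None.
Here the pattern fails at index 0, so the call returns None.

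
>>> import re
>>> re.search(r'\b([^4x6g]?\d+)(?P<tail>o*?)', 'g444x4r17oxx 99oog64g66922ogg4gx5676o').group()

' 99'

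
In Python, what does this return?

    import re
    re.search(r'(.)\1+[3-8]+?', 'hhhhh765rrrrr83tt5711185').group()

`\1` has to match the exact text group 1 already captured.
The match spans [0:6] → 'hhhhh7'.

'hhhhh7'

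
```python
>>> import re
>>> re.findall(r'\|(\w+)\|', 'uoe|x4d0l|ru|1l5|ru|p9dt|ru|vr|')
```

['x4d0l', '1l5', 'p9dt', 'vr']

Matches: at [3:10] match '|x4d0l|', group 1 = 'x4d0l'; at [12:17] match '|1l5|', group 1 = '1l5'; at [19:25] match '|p9dt|', group 1 = 'p9dt'; at [27:31] match '|vr|', group 1 = 'vr'.
`findall` collects group 1 from each match (4 total).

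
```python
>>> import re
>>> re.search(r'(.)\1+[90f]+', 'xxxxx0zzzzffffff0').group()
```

'xxxxx0'

The backreference `\1` re-matches whatever the first group consumed, character for character.
`re.search` tries every starting position until one works.
The match spans [0:6] → 'xxxxx0'.
Captured: group 1 = 'x'.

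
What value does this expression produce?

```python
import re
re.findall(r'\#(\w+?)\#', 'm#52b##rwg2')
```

['52b']

Scanning left to right: at [1:6] match '#52b#', group 1 = '52b'.
One capturing group, so `findall` returns just the captured substring from the one match — 1 in all.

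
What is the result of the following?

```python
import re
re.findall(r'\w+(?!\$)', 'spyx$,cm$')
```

A negative assertion filters positions out without eating any characters.
Since nothing is captured, `findall` lists the 2 matched substrings directly.

['spy', 'c']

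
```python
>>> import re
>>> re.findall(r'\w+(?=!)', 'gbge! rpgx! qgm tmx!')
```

['gbge', 'rpgx', 'tmx']

The `(?=…)`/`(?<=…)` assertion just peeks at neighbouring text; it doesn't advance the match position.
Since nothing is captured, `findall` lists the 3 matched substrings directly.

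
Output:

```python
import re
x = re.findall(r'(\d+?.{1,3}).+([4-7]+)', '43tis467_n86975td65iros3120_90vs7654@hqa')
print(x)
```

[('43ti', '4')]

Because the quantifier is non-greedy, it stops expanding at the earliest point where the rest of the pattern can succeed.
With 2 capturing groups, `findall` returns a 2-tuple per match.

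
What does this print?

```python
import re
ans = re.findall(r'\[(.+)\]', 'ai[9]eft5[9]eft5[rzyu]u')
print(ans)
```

['9]eft5[9]eft5[rzyu']

`findall` collects group 1 from the one match (1 total).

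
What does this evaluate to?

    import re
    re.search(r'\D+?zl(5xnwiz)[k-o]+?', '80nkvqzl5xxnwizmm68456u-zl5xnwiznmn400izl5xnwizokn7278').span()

Pattern: one or more of a non-digit (lazy), then the literal 'zl'; then the literal '5xn', then the literal 'wiz' (captured); then one or more of a character in [k-o] (lazy).
The `?` after the quantifier makes it lazy — it takes as little as possible before letting the rest of the pattern try.
`re.search` scans for the first position where the pattern succeeds.
The match spans [22:33] → 'u-zl5xnwizn'.
Captured: group 1 = '5xnwiz'.

(22, 33)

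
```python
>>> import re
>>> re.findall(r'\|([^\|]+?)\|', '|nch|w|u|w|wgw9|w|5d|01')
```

['nch', 'u', 'wgw9', '5d']

Walking the string: at [0:5] match '|nch|', group 1 = 'nch'; at [6:9] match '|u|', group 1 = 'u'; at [10:16] match '|wgw9|', group 1 = 'wgw9'; at [17:21] match '|5d|', group 1 = '5d'.
`findall` collects group 1 from each match (4 total).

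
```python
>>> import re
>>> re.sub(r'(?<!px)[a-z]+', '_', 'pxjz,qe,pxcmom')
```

The negative lookaround is zero-width — it rules out positions where the adjacent text would match, without consuming anything.
Matches: at [0:4] → 'pxjz'; at [5:7] → 'qe'; at [8:14] → 'pxcmom'.
`sub` substitutes '_' at each match site.

'_,_,_'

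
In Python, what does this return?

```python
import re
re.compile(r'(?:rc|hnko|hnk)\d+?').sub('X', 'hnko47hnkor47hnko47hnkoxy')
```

'X7hnkor47X7hnkoxy'

`sub` substitutes 'X' at each match site.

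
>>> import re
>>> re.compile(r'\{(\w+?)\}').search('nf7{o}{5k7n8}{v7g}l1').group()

'{o}'

The match spans [3:6] → '{o}'.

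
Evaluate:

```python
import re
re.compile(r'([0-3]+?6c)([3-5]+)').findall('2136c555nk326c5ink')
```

This matches one or more of a character in [0-3] (lazy), then the literal '6c' (captured); then one or more of a character in [3-5] (captured).
With 2 capturing groups, `findall` returns a 2-tuple per match.

[('2136c', '555'), ('326c', '5')]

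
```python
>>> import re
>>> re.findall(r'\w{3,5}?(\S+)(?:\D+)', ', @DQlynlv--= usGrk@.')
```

The pattern matches 3 to 5 of a word character (lazy); then one or more of a non-whitespace character (captured); then one or more of a non-digit (non-capturing group).
Walking the string: at [3:21] match 'DQlynlv--= usGrk@.', group 1 = 'ynlv--='.
With a single group, `findall` returns only what that group captured — 1 item.

['ynlv--=']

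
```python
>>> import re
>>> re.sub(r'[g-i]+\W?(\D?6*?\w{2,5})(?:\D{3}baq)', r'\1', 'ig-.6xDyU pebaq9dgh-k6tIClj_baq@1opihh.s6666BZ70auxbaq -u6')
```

'.6xDyU9dk6tIC@1ops6666BZ70 -u6'

The pattern matches one or more of a character in [g-i], then optionally a non-word character; then optionally a non-digit, then zero or more of a literal '6' (lazy), then 2 to 5 of a word character (captured); then exactly 3 of a non-digit, then the literal 'baq' (non-capturing group).
Matches: at [0:15] → 'ig-.6xDyU pebaq'; at [17:31] → 'gh-k6tIClj_baq'; at [35:54] → 'ihh.s6666BZ70auxbaq'.
The replacement refers to a captured group, so each match is rewritten using its own captured text.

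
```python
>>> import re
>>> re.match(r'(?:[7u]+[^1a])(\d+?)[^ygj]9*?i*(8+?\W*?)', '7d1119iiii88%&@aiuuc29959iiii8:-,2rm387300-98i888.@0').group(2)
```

The pattern matches one or more of one of [7u], then any character except [1a] (non-capturing group); then one or more of a digit (lazy) (captured); then any character except [ygj], then zero or more of the literal '9' (lazy), then zero or more of a literal 'i'; then one or more of a literal '8' (lazy), then zero or more of a non-word character (lazy) (captured).
The `?` after the quantifier makes it lazy — it takes as little as possible before letting the rest of the pattern try.
`match` is anchored at position 0; if the pattern doesn't fit there, it returns None.
The match spans [0:11] → '7d1119iiii8'.
Captured: group 1 = '11', group 2 = '8'.

'8'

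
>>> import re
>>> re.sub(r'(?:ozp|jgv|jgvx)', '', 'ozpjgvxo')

'xo'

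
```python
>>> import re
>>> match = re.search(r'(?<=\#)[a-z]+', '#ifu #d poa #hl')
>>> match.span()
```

Because the assertion is zero-width, the text it checks is not consumed and won't appear in the result.
`search` walks the string left to right and returns the first match it finds.
The match spans [1:4] → 'ifu'.

(1, 4)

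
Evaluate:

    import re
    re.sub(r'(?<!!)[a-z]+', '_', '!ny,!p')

'!n_,!p'

The negative lookahead/lookbehind blocks any match where the forbidden context is present.
`sub` substitutes '_' at each match site.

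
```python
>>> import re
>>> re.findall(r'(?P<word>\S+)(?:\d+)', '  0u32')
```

This matches one or more of a non-whitespace character (captured as 'word'); then one or more of a digit (non-capturing group).
Walking the string: at [2:6] match '0u32', group 1 = '0u3'.
One capturing group, so `findall` returns just the captured substring from the one match — 1 in all.

['0u3']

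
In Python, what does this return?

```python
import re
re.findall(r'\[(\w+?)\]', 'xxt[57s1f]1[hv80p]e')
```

['57s1f', 'hv80p']

One capturing group, so `findall` returns just the captured substring from each match — 2 in all.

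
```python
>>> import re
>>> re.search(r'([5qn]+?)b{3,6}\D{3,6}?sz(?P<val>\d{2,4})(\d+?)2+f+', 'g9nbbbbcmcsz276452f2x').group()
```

'nbbbbcmcsz276452f'

The pattern matches one or more of one of [5qn] (lazy) (captured); then 3 to 6 of a literal 'b', then 3 to 6 of a non-digit (lazy), then the literal 'sz'; then 2 to 4 of a digit (captured as 'val'); then one or more of a digit (lazy) (captured); then one or more of the literal '2', then one or more of a literal 'f'.
`re.search` scans for the first position where the pattern succeeds.
The match spans [2:19] → 'nbbbbcmcsz276452f'.
Captured: group 1 = 'n', group 2 = '2764', group 3 = '5'.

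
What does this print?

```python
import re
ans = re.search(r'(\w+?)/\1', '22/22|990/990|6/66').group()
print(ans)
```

22/22

After group 1 captures some text, `\1` only succeeds where that same text appears again.
Unlike `match`, `search` isn't anchored — it looks for the pattern anywhere in the string.
The match spans [0:5] → '22/22'.
Captured: group 1 = '22'.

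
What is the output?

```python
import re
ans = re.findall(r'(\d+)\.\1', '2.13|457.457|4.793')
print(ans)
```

A backreference is literal: `\1` must see the identical characters the first group matched.
One capturing group, so `findall` returns just the captured substring from the one match — 1 in all.

['457']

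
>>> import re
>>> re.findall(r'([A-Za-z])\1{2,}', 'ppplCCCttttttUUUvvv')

['p', 'C', 't', 'U', 'v']

After group 1 captures some text, `\1` only succeeds where that same text appears again.
Scanning left to right: at [0:3] match 'ppp', group 1 = 'p'; at [4:7] match 'CCC', group 1 = 'C'; at [7:13] match 'tttttt', group 1 = 't'; at [13:16] match 'UUU', group 1 = 'U'; at [16:19] match 'vvv', group 1 = 'v'.
`findall` collects group 1 from each match (5 total).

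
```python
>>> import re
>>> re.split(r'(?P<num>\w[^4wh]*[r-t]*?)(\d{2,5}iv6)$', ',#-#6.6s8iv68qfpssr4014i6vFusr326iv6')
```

Pattern: a word character, then zero or more of any character except [4wh], then zero or more of a character in [r-t] (lazy) (captured as 'num'); then 2 to 5 of a digit, then the literal 'iv6' (captured); then anchored at the end.
Matches to split on: at [22:36] → '4i6vFusr326iv6'.
With a capturing group present, the delimiter's captured portion is kept in the result list.

[',#-#6.6s8iv68qfpssr401', '4i6vFusr3', '26iv6', '']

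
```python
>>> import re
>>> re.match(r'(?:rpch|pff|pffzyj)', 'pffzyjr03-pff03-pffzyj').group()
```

'pff'

`|` is ordered: at each position the engine commits to the first alternative that works.
`re.match` won't scan ahead — the pattern has to work from the very first character.
The match spans [0:3] → 'pff'.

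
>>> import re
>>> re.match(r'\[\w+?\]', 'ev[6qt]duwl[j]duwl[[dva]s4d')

`re.match` only tries the pattern at the start of the string.
Here the string doesn't start with a match, so the call returns None.

None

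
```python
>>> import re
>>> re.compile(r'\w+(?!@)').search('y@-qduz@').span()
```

(3, 6)

The negative lookahead/lookbehind blocks any match where the forbidden context is present.
Unlike `match`, `search` isn't anchored — it looks for the pattern anywhere in the string.
The match spans [3:6] → 'qdu'.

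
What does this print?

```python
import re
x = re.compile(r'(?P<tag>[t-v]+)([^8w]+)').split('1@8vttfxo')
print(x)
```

['1@8', 'vtt', 'fxo', '']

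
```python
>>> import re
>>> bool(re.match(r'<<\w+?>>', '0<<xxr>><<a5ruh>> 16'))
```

False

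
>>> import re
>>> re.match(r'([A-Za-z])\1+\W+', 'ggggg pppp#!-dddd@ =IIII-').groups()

`\1` has to match the exact text group 1 already captured.
`match` is anchored at position 0; if the pattern doesn't fit there, it returns None.
The match spans [0:6] → 'ggggg '.
Captured: group 1 = 'g'.

('g',)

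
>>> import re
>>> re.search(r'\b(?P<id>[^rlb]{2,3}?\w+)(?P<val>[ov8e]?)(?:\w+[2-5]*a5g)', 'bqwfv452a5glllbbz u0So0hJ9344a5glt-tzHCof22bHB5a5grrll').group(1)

' u0So0hJ934'

The match spans [17:32] → ' u0So0hJ9344a5g'.
Captured: group 1 = ' u0So0hJ934', group 2 = ''.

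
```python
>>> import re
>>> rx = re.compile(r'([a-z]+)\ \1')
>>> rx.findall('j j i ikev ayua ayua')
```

['j', 'i', 'ayua']

`\1` is not a pattern — it's the concrete string captured by group 1, re-applied verbatim.
Walking the string: at [0:3] match 'j j', group 1 = 'j'; at [4:7] match 'i i', group 1 = 'i'; at [11:20] match 'ayua ayua', group 1 = 'ayua'.
Because there's exactly one group, `findall` drops the full match and keeps group 1 from each hit.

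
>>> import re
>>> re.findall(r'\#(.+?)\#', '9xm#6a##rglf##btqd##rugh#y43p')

['6a', 'rglf', 'btqd', 'rugh']

With the lazy modifier that quantifier settles for the fewest repetitions that let the rest of the pattern succeed (the atoms after it are unaffected and can still be greedy).
One capturing group, so `findall` returns just the captured substring from each match — 4 in all.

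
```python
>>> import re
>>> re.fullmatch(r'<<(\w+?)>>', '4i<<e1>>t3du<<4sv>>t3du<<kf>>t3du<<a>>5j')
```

None

`re.fullmatch` requires the pattern to consume the entire string.
Here the string isn't matched end-to-end, so the call returns None.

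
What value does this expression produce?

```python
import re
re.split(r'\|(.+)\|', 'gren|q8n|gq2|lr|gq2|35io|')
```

['gren', 'q8n|gq2|lr|gq2|35io', '']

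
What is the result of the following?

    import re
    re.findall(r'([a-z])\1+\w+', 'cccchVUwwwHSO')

['c']

`\1` has to match the exact text group 1 already captured.
Walking the string: at [0:13] match 'cccchVUwwwHSO', group 1 = 'c'.
Because there's exactly one group, `findall` drops the full match and keeps group 1 from the one hit.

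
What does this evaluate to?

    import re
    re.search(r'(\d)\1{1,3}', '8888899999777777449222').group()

'8888'

`\1` is not a pattern — it's the concrete string captured by group 1, re-applied verbatim.
`re.search` tries every starting position until one works.
The match spans [0:4] → '8888'.
Captured: group 1 = '8'.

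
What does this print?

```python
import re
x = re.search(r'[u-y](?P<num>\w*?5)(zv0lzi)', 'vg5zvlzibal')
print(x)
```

None

Here nothing in the string fits, so the call returns None.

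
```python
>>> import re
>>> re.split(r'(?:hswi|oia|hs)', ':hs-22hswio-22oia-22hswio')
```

[':', '-22', 'o-22', '-22', 'o']

The regex engine tests alternatives in the order written; an earlier branch that matches wins even if a later one would match more.
`split` removes every match and returns the 5 fragments in between.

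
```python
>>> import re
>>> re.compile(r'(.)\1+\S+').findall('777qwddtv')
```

['7']

The backreference `\1` re-matches whatever the first group consumed, character for character.
Scanning left to right: at [0:9] match '777qwddtv', group 1 = '7'.
With a single group, `findall` returns only what that group captured — 1 item.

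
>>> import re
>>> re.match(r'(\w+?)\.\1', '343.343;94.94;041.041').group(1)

'343'

A backreference is literal: `\1` must see the identical characters the first group matched.
With `match`, the pattern is implicitly anchored at the beginning.
The match spans [0:7] → '343.343'.
Captured: group 1 = '343'.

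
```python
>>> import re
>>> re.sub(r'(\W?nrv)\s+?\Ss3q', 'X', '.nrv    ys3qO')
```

'XO'

Pattern: optionally a non-word character, then the literal 'nrv' (captured); then one or more of whitespace (lazy), then a non-whitespace character; then the literal 's', then the literal '3q'.
Matches: at [0:12] → '.nrv    ys3q'.
Each match is replaced by 'X'.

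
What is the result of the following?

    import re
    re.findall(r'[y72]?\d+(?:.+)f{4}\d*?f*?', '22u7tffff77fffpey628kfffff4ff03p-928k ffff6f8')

Pattern: optionally one of [y72], then one or more of a digit; then one or more of any character (non-capturing group); then exactly 4 of a literal 'f', then zero or more of a digit (lazy), then zero or more of the literal 'f' (lazy).
Scanning left to right: at [0:42] → '22u7tffff77fffpey628kfffff4ff03p-928k ffff'.
With no groups in the pattern, `findall` gives back each whole match — 1 here.

['22u7tffff77fffpey628kfffff4ff03p-928k ffff']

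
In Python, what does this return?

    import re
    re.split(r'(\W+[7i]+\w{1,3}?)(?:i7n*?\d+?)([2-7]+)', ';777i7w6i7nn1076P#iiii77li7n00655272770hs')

['', ';777i7w6', '76', 'P', '#iiii77l', '65527277', '0hs']

Because the quantifier is non-greedy, it stops expanding at the earliest point where the rest of the pattern can succeed.
With a capturing group present, the delimiter's captured portion is kept in the result list.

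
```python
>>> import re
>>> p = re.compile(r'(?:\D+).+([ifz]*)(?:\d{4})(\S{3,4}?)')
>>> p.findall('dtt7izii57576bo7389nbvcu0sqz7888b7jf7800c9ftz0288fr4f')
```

[('', 'fr4')]

The pattern matches one or more of a non-digit (non-capturing group); then one or more of any character; then zero or more of one of [ifz] (captured); then exactly 4 of a digit (non-capturing group); then 3 to 4 of a non-whitespace character (lazy) (captured).
Because the quantifier is non-greedy, it stops expanding at the earliest point where the rest of the pattern can succeed.
Matches: at [0:52] match 'dtt7izii57576bo7389nbvcu0sqz7888b7jf7800c9ftz0288fr4', groups = ('', 'fr4').
`findall` packs the 2 group values into a tuple for every match.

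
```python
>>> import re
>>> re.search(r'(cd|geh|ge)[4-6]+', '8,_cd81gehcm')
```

None

`search` walks the string left to right and returns the first match it finds.
Here no position works, so the call returns None.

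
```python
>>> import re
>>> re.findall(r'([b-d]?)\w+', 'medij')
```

['']

The pattern matches optionally a character in [b-d] (captured); then one or more of a word character.
`findall` collects group 1 from the one match (1 total).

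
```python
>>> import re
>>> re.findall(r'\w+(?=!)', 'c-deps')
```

[]

`findall` yields the raw match text (0 of them) because the pattern has no groups.
Nothing in the string satisfies the pattern, so the list is empty.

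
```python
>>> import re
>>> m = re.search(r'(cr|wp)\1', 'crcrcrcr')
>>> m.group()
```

'crcr'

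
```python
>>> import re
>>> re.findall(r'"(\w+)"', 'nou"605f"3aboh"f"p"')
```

['605f', 'f']

One capturing group, so `findall` returns just the captured substring from each match — 2 in all.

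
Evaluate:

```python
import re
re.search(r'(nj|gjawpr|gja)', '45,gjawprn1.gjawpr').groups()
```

Alternation tries branches left to right and keeps the first one that lets the overall match succeed at that position.
Unlike `match`, `search` isn't anchored — it looks for the pattern anywhere in the string.
The match spans [3:9] → 'gjawpr'.
Captured: group 1 = 'gjawpr'.

('gjawpr',)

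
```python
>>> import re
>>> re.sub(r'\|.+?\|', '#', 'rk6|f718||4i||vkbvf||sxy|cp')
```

'rk6####cp'

A non-greedy quantifier consumes as few characters as it can — just enough that the remainder of the pattern still matches from where it stops; whatever follows it matches normally.
Matches: at [3:9] → '|f718|'; at [9:13] → '|4i|'; at [13:20] → '|vkbvf|'; at [20:25] → '|sxy|'.
Each match is replaced by '#'.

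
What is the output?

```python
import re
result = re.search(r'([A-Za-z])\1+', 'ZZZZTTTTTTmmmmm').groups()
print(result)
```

('Z',)

The match spans [0:4] → 'ZZZZ'.
Captured: group 1 = 'Z'.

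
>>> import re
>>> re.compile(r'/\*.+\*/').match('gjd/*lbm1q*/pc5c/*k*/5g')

`match` is anchored at position 0; if the pattern doesn't fit there, it returns None.
Here the string doesn't start with a match, so the call returns None.

None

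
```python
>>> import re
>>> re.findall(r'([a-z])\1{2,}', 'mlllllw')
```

['l']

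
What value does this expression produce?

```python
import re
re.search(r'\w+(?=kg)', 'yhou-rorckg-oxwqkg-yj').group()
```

Lookahead/lookbehind check context without consuming it, so the matched span excludes the asserted characters.
`re.search` tries every starting position until one works.
The match spans [5:9] → 'rorc'.

'rorc'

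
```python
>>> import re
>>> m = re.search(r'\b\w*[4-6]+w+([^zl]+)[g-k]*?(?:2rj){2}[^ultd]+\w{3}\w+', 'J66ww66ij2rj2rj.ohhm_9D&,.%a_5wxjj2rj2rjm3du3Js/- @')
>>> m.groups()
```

This matches a word boundary (`\b`, zero-width); then zero or more of a word character, then one or more of a character in [4-6], then one or more of the literal 'w'; then one or more of any character except [zl] (captured); then zero or more of a character in [g-k] (lazy); then the literal '2rj' repeated 2 times, then one or more of any character except [ultd]; then exactly 3 of a word character, then one or more of a word character.
`re.search` tries every starting position until one works.
The match spans [0:47] → 'J66ww66ij2rj2rj.ohhm_9D&,.%a_5wxjj2rj2rjm3du3Js'.
Captured: group 1 = '66ij2rj2rj.ohhm_9D&,.%a_5wxjj'.

('66ij2rj2rj.ohhm_9D&,.%a_5wxjj',)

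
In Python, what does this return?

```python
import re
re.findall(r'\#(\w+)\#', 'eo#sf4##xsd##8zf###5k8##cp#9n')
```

['sf4', 'xsd', '8zf', '5k8', 'cp']

Walking the string: at [2:7] match '#sf4#', group 1 = 'sf4'; at [7:12] match '#xsd#', group 1 = 'xsd'; at [12:17] match '#8zf#', group 1 = '8zf'; at [18:23] match '#5k8#', group 1 = '5k8'; at [23:27] match '#cp#', group 1 = 'cp'.
With a single group, `findall` returns only what that group captured — 5 items.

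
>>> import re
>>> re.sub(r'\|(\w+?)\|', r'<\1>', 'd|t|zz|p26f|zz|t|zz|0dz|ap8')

'd<t>zz<p26f>zz<t>zz<0dz>ap8'

Matches: at [1:4] → '|t|'; at [6:12] → '|p26f|'; at [14:17] → '|t|'; at [19:24] → '|0dz|'.
Each match is replaced using the text its own group 1 captured.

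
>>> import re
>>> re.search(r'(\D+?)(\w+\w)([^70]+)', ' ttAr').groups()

The match spans [0:5] → ' ttAr'.
Captured: group 1 = ' ', group 2 = 'ttA', group 3 = 'r'.

(' ', 'ttA', 'r')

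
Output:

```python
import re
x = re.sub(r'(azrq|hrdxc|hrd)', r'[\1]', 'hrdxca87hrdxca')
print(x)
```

[hrdxc]a87[hrdxc]a

Alternation isn't longest-match — the leftmost alternative that fits at this position is chosen.
Matches: at [0:5] → 'hrdxc'; at [8:13] → 'hrdxc'.
The replacement refers to a captured group, so each match is rewritten using its own captured text.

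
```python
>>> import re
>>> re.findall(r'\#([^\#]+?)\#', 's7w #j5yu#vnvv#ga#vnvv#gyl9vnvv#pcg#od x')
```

Walking the string: at [4:10] match '#j5yu#', group 1 = 'j5yu'; at [14:18] match '#ga#', group 1 = 'ga'; at [22:32] match '#gyl9vnvv#', group 1 = 'gyl9vnvv'.
With a single group, `findall` returns only what that group captured — 3 items.

['j5yu', 'ga', 'gyl9vnvv']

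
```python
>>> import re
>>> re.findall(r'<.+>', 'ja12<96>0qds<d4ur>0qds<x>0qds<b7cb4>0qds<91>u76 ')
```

['<96>0qds<d4ur>0qds<x>0qds<b7cb4>0qds<91>']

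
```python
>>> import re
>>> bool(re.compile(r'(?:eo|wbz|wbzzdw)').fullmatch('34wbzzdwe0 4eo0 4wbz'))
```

False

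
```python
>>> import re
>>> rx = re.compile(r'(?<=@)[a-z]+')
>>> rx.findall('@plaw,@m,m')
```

['plaw', 'm']

The lookaround is zero-width — it requires the adjacent text to match without consuming it, so the asserted text isn't part of the match.
Walking the string: at [1:5] → 'plaw'; at [7:8] → 'm'.
No capturing groups, so `findall` returns the 2 full match strings.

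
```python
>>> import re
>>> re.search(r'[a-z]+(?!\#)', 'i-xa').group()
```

Because the assertion is negative and zero-width, positions next to the forbidden text are skipped.
The match spans [0:1] → 'i'.

'i'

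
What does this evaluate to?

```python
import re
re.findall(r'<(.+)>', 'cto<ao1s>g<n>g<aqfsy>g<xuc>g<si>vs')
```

With a single group, `findall` returns only what that group captured — 1 item.

['ao1s>g<n>g<aqfsy>g<xuc>g<si']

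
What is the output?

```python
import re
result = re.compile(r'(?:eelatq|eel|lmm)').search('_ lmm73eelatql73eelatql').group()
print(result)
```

The match spans [2:5] → 'lmm'.

lmm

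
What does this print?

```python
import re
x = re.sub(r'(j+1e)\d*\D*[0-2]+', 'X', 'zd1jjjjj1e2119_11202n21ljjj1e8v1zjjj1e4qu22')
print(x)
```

Pattern: one or more of the literal 'j', then the literal '1e' (captured); then zero or more of a digit, then zero or more of a non-digit; then one or more of a character in [0-2].
Each match is replaced by 'X'.

zd1Xn21lXzX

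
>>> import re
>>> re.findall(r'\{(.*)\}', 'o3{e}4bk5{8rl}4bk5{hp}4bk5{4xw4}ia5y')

['e}4bk5{8rl}4bk5{hp}4bk5{4xw4']

`findall` collects group 1 from the one match (1 total).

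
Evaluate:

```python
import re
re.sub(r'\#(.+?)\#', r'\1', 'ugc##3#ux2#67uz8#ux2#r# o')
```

Matches: at [3:7] → '##3#'; at [10:17] → '#67uz8#'; at [20:23] → '#r#'.
`\1` in the replacement pulls in group 1's text for each match.

'ugc#3ux267uz8ux2r o'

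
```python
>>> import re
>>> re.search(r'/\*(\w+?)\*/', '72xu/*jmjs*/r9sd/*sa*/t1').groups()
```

`re.search` tries every starting position until one works.
The match spans [4:12] → '/*jmjs*/'.
Captured: group 1 = 'jmjs'.

('jmjs',)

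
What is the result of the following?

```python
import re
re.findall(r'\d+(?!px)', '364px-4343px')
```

['36', '434']

The negative lookahead/lookbehind blocks any match where the forbidden context is present.
Walking the string: at [0:2] → '36'; at [6:9] → '434'.
No capturing groups, so `findall` returns the 2 full match strings.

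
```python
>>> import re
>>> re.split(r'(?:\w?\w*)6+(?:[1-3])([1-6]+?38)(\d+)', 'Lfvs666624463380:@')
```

The pattern matches optionally a word character, then zero or more of a word character (non-capturing group); then one or more of a literal '6'; then a character in [1-3] (non-capturing group); then one or more of a character in [1-6] (lazy), then the literal '38' (captured); then one or more of a digit (captured).
Matches to split on: at [0:16] → 'Lfvs666624463380'.
`re.split` interleaves the captured-group text with the surrounding fragments.

['', '446338', '0', ':@']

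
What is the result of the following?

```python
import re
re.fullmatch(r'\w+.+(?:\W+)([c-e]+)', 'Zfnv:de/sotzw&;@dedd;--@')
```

`re.fullmatch` requires the pattern to consume the entire string.
Here there's no way to consume every character, so the call returns None.

None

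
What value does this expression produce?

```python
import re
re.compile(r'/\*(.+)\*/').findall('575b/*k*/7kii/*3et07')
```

Matches: at [4:9] match '/*k*/', group 1 = 'k'.
One capturing group, so `findall` returns just the captured substring from the one match — 1 in all.

['k']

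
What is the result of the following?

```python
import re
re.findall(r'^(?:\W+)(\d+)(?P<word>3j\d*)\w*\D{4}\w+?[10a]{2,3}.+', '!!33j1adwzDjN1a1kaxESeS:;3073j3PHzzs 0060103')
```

This matches anchored at the start of the string; then one or more of a non-word character (non-capturing group); then one or more of a digit (captured); then the literal '3j', then zero or more of a digit (captured as 'word'); then zero or more of a word character, then exactly 4 of a non-digit; then one or more of a word character (lazy), then 2 to 3 of one of [10a], then one or more of any character.
2 groups means the one result is a tuple of 2 captured strings — 1 here.

[('3', '3j1')]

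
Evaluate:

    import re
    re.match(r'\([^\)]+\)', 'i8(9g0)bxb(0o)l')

`re.match` won't scan ahead — the pattern has to work from the very first character.
Here position 0 doesn't satisfy it, so the call returns None.

None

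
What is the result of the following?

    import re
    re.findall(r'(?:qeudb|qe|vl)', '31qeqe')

['qe', 'qe']

With no groups in the pattern, `findall` gives back each whole match — 2 here.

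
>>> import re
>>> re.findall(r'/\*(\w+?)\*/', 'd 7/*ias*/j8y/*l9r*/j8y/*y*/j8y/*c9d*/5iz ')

['ias', 'l9r', 'y', 'c9d']

With a single group, `findall` returns only what that group captured — 4 items.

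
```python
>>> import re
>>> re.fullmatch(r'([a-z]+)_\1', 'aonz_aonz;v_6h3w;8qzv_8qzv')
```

None

`re.fullmatch` requires the pattern to consume the entire string.
Here the string isn't matched end-to-end, so the call returns None.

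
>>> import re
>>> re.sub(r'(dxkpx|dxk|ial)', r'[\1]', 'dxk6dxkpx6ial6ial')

'[dxk]6[dxkpx]6[ial]6[ial]'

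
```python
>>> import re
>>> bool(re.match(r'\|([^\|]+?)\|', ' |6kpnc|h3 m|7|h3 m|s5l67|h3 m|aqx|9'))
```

False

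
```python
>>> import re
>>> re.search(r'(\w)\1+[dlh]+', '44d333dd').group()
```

'44d'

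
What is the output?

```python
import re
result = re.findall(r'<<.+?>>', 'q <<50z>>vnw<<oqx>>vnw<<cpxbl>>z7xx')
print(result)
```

A `+?`/`*?`/`{m,n}?` starts at its minimum and grows only as far as needed for what follows to match.
Walking the string: at [2:9] → '<<50z>>'; at [12:19] → '<<oqx>>'; at [22:31] → '<<cpxbl>>'.
Since nothing is captured, `findall` lists the 3 matched substrings directly.

['<<50z>>', '<<oqx>>', '<<cpxbl>>']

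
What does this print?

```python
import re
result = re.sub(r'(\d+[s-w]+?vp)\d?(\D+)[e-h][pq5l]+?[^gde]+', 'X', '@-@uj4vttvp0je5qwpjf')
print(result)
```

@-@ujX

This matches one or more of a digit, then one or more of a character in [s-w] (lazy), then the literal 'vp' (captured); then optionally a digit; then one or more of a non-digit (captured); then a character in [e-h], then one or more of one of [pq5l] (lazy), then one or more of any character except [gde].
Matches: at [5:20] → '4vttvp0je5qwpjf'.
Each match is replaced by 'X'.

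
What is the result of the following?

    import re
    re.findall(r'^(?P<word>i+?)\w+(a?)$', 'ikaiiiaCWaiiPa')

[('i', '')]

The pattern matches anchored at the start of the string; then one or more of a literal 'i' (lazy) (captured as 'word'); then one or more of a word character; then optionally a literal 'a' (captured); then anchored at the end.
`findall` packs the 2 group values into a tuple for every match.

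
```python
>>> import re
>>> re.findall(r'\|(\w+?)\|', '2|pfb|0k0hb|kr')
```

Scanning left to right: at [1:6] match '|pfb|', group 1 = 'pfb'.
One capturing group, so `findall` returns just the captured substring from the one match — 1 in all.

['pfb']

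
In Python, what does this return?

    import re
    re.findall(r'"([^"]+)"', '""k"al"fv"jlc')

Matches: at [1:4] match '"k"', group 1 = 'k'; at [6:10] match '"fv"', group 1 = 'fv'.
With a single group, `findall` returns only what that group captured — 2 items.

['k', 'fv']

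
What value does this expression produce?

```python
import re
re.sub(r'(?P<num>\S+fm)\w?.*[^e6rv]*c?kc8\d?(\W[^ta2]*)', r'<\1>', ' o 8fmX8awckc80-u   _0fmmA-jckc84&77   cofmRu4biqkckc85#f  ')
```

' o <8fm>'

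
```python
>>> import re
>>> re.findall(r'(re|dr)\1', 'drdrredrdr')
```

A backreference is literal: `\1` must see the identical characters the first group matched.
Matches: at [0:4] match 'drdr', group 1 = 'dr'; at [6:10] match 'drdr', group 1 = 'dr'.
With a single group, `findall` returns only what that group captured — 2 items.

['dr', 'dr']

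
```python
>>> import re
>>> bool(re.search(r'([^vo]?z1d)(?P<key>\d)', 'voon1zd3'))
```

False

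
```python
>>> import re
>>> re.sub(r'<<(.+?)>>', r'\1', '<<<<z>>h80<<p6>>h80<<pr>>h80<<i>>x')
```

With the lazy modifier that quantifier settles for the fewest repetitions that let the rest of the pattern succeed (the atoms after it are unaffected and can still be greedy).
Each match is replaced using the text its own group 1 captured.

'<<zh80p6h80prh80ix'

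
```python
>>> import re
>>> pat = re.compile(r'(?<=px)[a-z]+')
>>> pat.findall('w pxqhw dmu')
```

The `(?=…)`/`(?<=…)` assertion just peeks at neighbouring text; it doesn't advance the match position.
Matches: at [4:7] → 'qhw'.
No capturing groups, so `findall` returns the 1 full match string.

['qhw']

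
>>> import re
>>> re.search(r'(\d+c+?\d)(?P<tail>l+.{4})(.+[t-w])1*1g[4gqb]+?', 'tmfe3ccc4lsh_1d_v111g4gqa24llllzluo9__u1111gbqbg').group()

Pattern: one or more of a digit, then one or more of a literal 'c' (lazy), then a digit (captured); then one or more of the literal 'l', then exactly 4 of any character (captured as 'tail'); then one or more of any character, then a character in [t-w] (captured); then zero or more of a literal '1', then the literal '1g'; then one or more of one of [4gqb] (lazy).
A non-greedy quantifier consumes as few characters as it can — just enough that the remainder of the pattern still matches from where it stops; whatever follows it matches normally.
Unlike `match`, `search` isn't anchored — it looks for the pattern anywhere in the string.
The match spans [4:45] → '3ccc4lsh_1d_v111g4gqa24llllzluo9__u1111gb'.
Captured: group 1 = '3ccc4', group 2 = 'lsh_1', group 3 = 'd_v111g4gqa24llllzluo9__u'.

'3ccc4lsh_1d_v111g4gqa24llllzluo9__u1111gb'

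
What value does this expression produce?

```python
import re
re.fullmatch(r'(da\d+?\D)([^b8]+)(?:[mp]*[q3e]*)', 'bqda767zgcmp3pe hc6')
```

This matches the literal 'da', then one or more of a digit (lazy), then a non-digit (captured); then one or more of any character except [b8] (captured); then zero or more of one of [mp], then zero or more of one of [q3e] (non-capturing group).
`re.fullmatch` is like wrapping the pattern in `^…$` (in single-line mode).
Here the pattern can't cover the whole string, so the call returns None.

None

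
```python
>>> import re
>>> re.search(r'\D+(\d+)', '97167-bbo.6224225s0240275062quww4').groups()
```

('6224225',)

This matches one or more of a non-digit; then one or more of a digit (captured).
Unlike `match`, `search` isn't anchored — it looks for the pattern anywhere in the string.
The match spans [5:17] → '-bbo.6224225'.
Captured: group 1 = '6224225'.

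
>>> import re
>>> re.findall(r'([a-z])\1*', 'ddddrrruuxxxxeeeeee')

`\1` has to match the exact text group 1 already captured.
Scanning left to right: at [0:4] match 'dddd', group 1 = 'd'; at [4:7] match 'rrr', group 1 = 'r'; at [7:9] match 'uu', group 1 = 'u'; at [9:13] match 'xxxx', group 1 = 'x'; at [13:19] match 'eeeeee', group 1 = 'e'.
`findall` collects group 1 from each match (5 total).

['d', 'r', 'u', 'x', 'e']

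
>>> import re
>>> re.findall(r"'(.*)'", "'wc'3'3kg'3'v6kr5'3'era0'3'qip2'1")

Matches: at [0:32] match "'wc'3'3kg'3'v6kr5'3'era0'3'qip2'", group 1 = "wc'3'3kg'3'v6kr5'3'era0'3'qip2".
With a single group, `findall` returns only what that group captured — 1 item.

["wc'3'3kg'3'v6kr5'3'era0'3'qip2"]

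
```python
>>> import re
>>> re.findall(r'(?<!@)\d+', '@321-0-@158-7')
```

['21', '0', '58', '7']

A negative assertion filters positions out without eating any characters.
`findall` yields the raw match text (4 of them) because the pattern has no groups.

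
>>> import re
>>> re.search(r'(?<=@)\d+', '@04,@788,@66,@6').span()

The positive lookaround only admits positions where the adjacent text matches; those characters stay outside the span.
The match spans [1:3] → '04'.

(1, 3)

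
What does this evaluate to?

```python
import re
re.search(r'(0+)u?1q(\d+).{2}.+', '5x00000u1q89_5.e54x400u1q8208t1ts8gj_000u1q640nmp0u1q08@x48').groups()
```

('00000', '89')

The match spans [2:59] → '00000u1q89_5.e54x400u1q8208t1ts8gj_000u1q640nmp0u1q08@x48'.
Captured: group 1 = '00000', group 2 = '89'.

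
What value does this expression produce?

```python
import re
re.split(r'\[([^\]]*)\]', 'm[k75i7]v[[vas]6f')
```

`re.split` interleaves the captured-group text with the surrounding fragments.

['m', 'k75i7', 'v', '[vas', '6f']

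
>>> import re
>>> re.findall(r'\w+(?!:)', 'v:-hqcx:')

['hqc']

Because the assertion is negative and zero-width, positions next to the forbidden text are skipped.
Scanning left to right: at [3:6] → 'hqc'.
With no groups in the pattern, `findall` gives back each whole match — 1 here.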